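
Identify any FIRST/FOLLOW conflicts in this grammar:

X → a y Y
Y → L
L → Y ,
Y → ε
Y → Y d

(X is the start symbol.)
Yes. Y → L with FOLLOW(Y) on { ',', 'd' }; Y → Y d with FOLLOW(Y) on { ',', 'd' }

A FIRST/FOLLOW conflict occurs when a non-terminal N has a nullable alternative N → β (β ⇒* ε) and another alternative N → α with FIRST(α) ∩ FOLLOW(N) ≠ ∅: on such a lookahead the parser cannot decide between expanding α and letting N vanish via β.

Nullable non-terminals: Y.
FIRST sets used below: FIRST(L) = { ',', 'd' }, FIRST(Y) = { ',', 'd', ε }

Y: nullable alternative(s) Y → ε; FOLLOW(Y) = { $, ',', 'd' }
  Y → L: FIRST \ {ε} = { ',', 'd' } — overlaps FOLLOW(Y) on { ',', 'd' }: CONFLICT
  Y → ε: FIRST \ {ε} = { } — this is the only nullable alternative, skip
  Y → Y d: FIRST \ {ε} = { ',', 'd' } — overlaps FOLLOW(Y) on { ',', 'd' }: CONFLICT

L, X have no nullable alternative, so no FIRST/FOLLOW check is needed there.

So the grammar has 2 FIRST/FOLLOW conflicts (marked CONFLICT above).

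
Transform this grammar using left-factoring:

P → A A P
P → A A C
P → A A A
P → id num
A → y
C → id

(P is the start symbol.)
Left-factoring transforms A → αβ₁ | αβ₂ into A → αA' and A' → β₁ | β₂
(α is the longest common prefix among the alternatives). Repeat until
no nonterminal has two alternatives with a common prefix.

Round 1: P has alternatives sharing prefix 'A A'. Introduce P': P → A A P'
  Add: P' → P
  Add: P' → C
  Add: P' → A

No remaining common prefixes — done.

Resulting grammar:
P → A A P'
P' → P
P' → C
P' → A
P → id num
A → y
C → id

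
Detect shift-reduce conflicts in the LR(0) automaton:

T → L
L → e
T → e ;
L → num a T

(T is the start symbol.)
Yes — I3: [L → e .] vs [T → e . ;]

Augment with T' → T and build the canonical LR(0) collection (I0 = CLOSURE({[T' → . T]}), then GOTO on every symbol after a dot until no new states appear). It has 8 states:
  I0: { [L → . e], [L → . num a T], [T → . L], [T → . e ;], [T' → . T] }  — shift
  I1: { [T → L .] }  — reduce
  I2: { [T' → T .] }  — accept
  I3: { [L → e .], [T → e . ;] }  — shift, reduce
  I4: { [L → num . a T] }  — shift
  I5: { [L → . e], [L → . num a T], [L → num a . T], [T → . L], [T → . e ;] }  — shift
  I6: { [L → num a T .] }  — reduce
  I7: { [T → e ; .] }  — reduce

I3 contains reduce item [L → e .] and shift item [T → e . ;] — shift-reduce conflict.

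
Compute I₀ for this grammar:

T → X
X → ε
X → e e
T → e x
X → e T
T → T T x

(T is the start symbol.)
{ [T → . T T x], [T → . X], [T → . e x], [T' → . T], [X → . e T], [X → . e e], [X → .] }

First, augment the grammar with T' → T
I₀ = CLOSURE({ [T' → . T] }):
  [T' → . T] has the dot before T: add [T → . X], [T → . e x], [T → . T T x]
  [T → . X] has the dot before X: add [X → .], [X → . e e], [X → . e T]
No further items can be added.

I₀ = { [T → . T T x], [T → . X], [T → . e x], [T' → . T], [X → . e T], [X → . e e], [X → .] }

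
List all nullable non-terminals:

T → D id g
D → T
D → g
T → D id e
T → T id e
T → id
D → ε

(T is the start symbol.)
{ 'D' }

A non-terminal is nullable if it can derive ε (the empty string): either it has an ε-production, or it has a production whose right-hand side consists entirely of nullable non-terminals.

ε-productions: D → ε
So D is immediately nullable.
No further non-terminal can be added: every production for the remaining non-terminals contains a terminal or a non-nullable non-terminal.
Nullable = { 'D' }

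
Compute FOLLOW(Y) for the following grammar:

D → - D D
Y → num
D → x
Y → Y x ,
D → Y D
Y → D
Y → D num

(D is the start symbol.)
To compute FOLLOW(Y), find every occurrence of Y on a right-hand side N → α Y β: add FIRST(β) \ {ε}, and if β is empty or nullable also add FOLLOW(N). Iterate to a fixed point.

In Y → Y x ,: Y is followed by x ',', add FIRST(x ',') \ {ε} = { 'x' }
In D → Y D: Y is followed by D, add FIRST(D) \ {ε} = { '-', 'num', 'x' }

Taking the union: FOLLOW(Y) = { '-', 'num', 'x' }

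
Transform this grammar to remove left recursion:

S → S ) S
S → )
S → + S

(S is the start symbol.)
S is directly left-recursive. The standard transformation for
  A → A α₁ | ... | A α_m | β₁ | ... | β_n
is
  A  → β₁ A' | ... | β_n A'
  A' → α₁ A' | ... | α_m A' | ε

S → ) becomes S → ) S'
S → + S becomes S → + S S'
S → S ) S becomes S' → ) S S'
Add S' → ε

Resulting grammar:
S → ) S'
S → + S S'
S' → ) S S'
S' → ε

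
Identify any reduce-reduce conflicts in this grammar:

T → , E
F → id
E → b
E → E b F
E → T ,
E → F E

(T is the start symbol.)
Augment with T' → T and build the canonical LR(0) collection (I0 = CLOSURE({[T' → . T]}), then GOTO on every symbol after a dot until no new states appear). It has 12 states:
  I0: { [T → . , E], [T' → . T] }  — shift
  I1: { [E → . E b F], [E → . F E], [E → . T ,], [E → . b], [F → . id], [T → , . E], [T → . , E] }  — shift
  I2: { [T' → T .] }  — accept
  I3: { [E → E . b F], [T → , E .] }  — shift, reduce
  I4: { [E → . E b F], [E → . F E], [E → . T ,], [E → . b], [E → F . E], [F → . id], [T → . , E] }  — shift
  I5: { [E → T . ,] }  — shift
  I6: { [E → b .] }  — reduce
  I7: { [F → id .] }  — reduce
  I8: { [E → T , .] }  — reduce
  I9: { [E → E . b F], [E → F E .] }  — shift, reduce
  I10: { [E → E b . F], [F → . id] }  — shift
  I11: { [E → E b F .] }  — reduce

No state contains more than one complete item.

Answer: No reduce-reduce conflicts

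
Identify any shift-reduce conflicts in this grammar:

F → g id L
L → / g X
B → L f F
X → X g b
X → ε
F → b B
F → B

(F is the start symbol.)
A shift-reduce conflict occurs when an LR(0) state has both:
  - a complete (reduce) item [A → α .] (dot at the end), and
  - a shift item [B → β . c γ] (dot before a terminal).

Augment with F' → F and build the canonical LR(0) collection (I0 = CLOSURE({[F' → . F]}), then GOTO on every symbol after a dot until no new states appear). It has 16 states:
  I0: { [B → . L f F], [F → . B], [F → . b B], [F → . g id L], [F' → . F], [L → . / g X] }  — shift
  I1: { [L → / . g X] }  — shift
  I2: { [F → B .] }  — reduce
  I3: { [F' → F .] }  — accept
  I4: { [B → L . f F] }  — shift
  I5: { [B → . L f F], [F → b . B], [L → . / g X] }  — shift
  I6: { [F → g . id L] }  — shift
  I7: { [F → g id . L], [L → . / g X] }  — shift
  I8: { [F → g id L .] }  — reduce
  I9: { [F → b B .] }  — reduce
  I10: { [B → . L f F], [B → L f . F], [F → . B], [F → . b B], [F → . g id L], [L → . / g X] }  — shift
  I11: { [B → L f F .] }  — reduce
  I12: { [L → / g . X], [X → . X g b], [X → .] }  — reduce
  I13: { [L → / g X .], [X → X . g b] }  — shift, reduce
  I14: { [X → X g . b] }  — shift
  I15: { [X → X g b .] }  — reduce

I13 contains reduce item [L → / g X .] and shift item [X → X . g b] — shift-reduce conflict.

Answer: Yes — I13: [L → / g X .] vs [X → X . g b]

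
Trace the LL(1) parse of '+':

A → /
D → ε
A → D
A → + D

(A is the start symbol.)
Stack is shown with the top on the left.

Stack  Input  Action
--------------------
A $    + $    output A → + D
+ D $  + $    match '+'
D $    $      output D → ε
$      $      accept

The string is accepted.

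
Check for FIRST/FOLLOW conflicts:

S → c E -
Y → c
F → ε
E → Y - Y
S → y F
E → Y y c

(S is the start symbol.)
A FIRST/FOLLOW conflict occurs when a non-terminal N has a nullable alternative N → β (β ⇒* ε) and another alternative N → α with FIRST(α) ∩ FOLLOW(N) ≠ ∅: on such a lookahead the parser cannot decide between expanding α and letting N vanish via β.

Nullable non-terminals: F.
F has a nullable alternative but only one production, so nothing to check.

E, S, Y have no nullable alternative, so no FIRST/FOLLOW check is needed there.

No FIRST/FOLLOW conflicts found.

Answer: No FIRST/FOLLOW conflicts.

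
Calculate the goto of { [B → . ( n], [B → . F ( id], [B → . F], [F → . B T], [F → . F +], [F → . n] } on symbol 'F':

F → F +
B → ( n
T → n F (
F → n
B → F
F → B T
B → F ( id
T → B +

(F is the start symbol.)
GOTO(I, 'F') = CLOSURE({ [A → αX.β] : [A → α.Xβ] ∈ I, X = 'F' })

Items with dot before 'F', with the dot advanced:
  [B → . F] → [B → F .]
  [B → . F ( id] → [B → F . ( id]
  [F → . F +] → [F → F . +]
Closure adds nothing (no advanced item has the dot before a non-terminal).

GOTO = { [B → F . ( id], [B → F .], [F → F . +] }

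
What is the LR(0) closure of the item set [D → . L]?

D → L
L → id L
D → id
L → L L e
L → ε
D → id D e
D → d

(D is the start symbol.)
{ [D → . L], [L → . L L e], [L → . id L], [L → .] }

To compute CLOSURE, for each item [A → α.Bβ] where B is a non-terminal, add [B → .γ] for all productions B → γ; repeat for the newly added items until nothing changes.

Start with: [D → . L]
  [D → . L] has the dot before L: add [L → . id L], [L → . L L e], [L → .]
No further items can be added.

CLOSURE = { [D → . L], [L → . L L e], [L → . id L], [L → .] }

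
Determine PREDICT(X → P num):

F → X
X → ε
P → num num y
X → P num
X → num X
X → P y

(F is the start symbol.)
{ 'num' }

PREDICT(X → P num) = (FIRST(RHS) \ {ε}) ∪ (FOLLOW(X) if ε ∈ FIRST(RHS), i.e. RHS ⇒* ε)
FIRST(P) = { 'num' }
FIRST(P num) = { 'num' }
ε ∉ FIRST(P num), so FOLLOW(X) is not added.
PREDICT(X → P num) = { 'num' }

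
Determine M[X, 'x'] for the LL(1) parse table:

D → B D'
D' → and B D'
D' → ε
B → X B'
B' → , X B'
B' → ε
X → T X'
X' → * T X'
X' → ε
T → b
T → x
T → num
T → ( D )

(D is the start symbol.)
To find M[X, 'x'], we find productions for X where 'x' is in the predict set (PREDICT(N → α) = (FIRST(α) \ {ε}) ∪ (FOLLOW(N) if α ⇒* ε)).

Relevant sets:
  FIRST(T) = { '(', 'b', 'num', 'x' }

X → T X': PREDICT = { '(', 'b', 'num', 'x' }
  'x' is in predict set, so this production goes in M[X, 'x']

M[X, 'x'] = X → T X'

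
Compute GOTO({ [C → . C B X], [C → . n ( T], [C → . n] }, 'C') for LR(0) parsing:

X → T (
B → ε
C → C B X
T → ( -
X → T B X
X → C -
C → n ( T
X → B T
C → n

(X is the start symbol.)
{ [B → .], [C → C . B X] }

GOTO(I, 'C') = CLOSURE({ [A → αX.β] : [A → α.Xβ] ∈ I, X = 'C' })

Items with dot before 'C', with the dot advanced:
  [C → . C B X] → [C → C . B X]
Closure of the advanced items:
  [C → C . B X] has the dot before B: add [B → .]

GOTO = { [B → .], [C → C . B X] }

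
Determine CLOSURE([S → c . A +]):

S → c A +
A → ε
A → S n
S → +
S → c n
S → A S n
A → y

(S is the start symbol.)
{ [A → . S n], [A → . y], [A → .], [S → . +], [S → . A S n], [S → . c A +], [S → . c n], [S → c . A +] }

To compute CLOSURE, for each item [A → α.Bβ] where B is a non-terminal, add [B → .γ] for all productions B → γ; repeat for the newly added items until nothing changes.

Start with: [S → c . A +]
  [S → c . A +] has the dot before A: add [A → .], [A → . S n], [A → . y]
  [A → . S n] has the dot before S: add [S → . c A +], [S → . +], [S → . c n], [S → . A S n]
No further items can be added.

CLOSURE = { [A → . S n], [A → . y], [A → .], [S → . +], [S → . A S n], [S → . c A +], [S → . c n], [S → c . A +] }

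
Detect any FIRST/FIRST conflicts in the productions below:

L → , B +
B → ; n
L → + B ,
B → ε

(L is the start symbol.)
No FIRST/FIRST conflicts.

A FIRST/FIRST conflict occurs when two productions N → α and N → β for the same non-terminal have FIRST(α) ∩ FIRST(β) ≠ ∅ (with ε ∈ FIRST of a nullable right-hand side, so two nullable alternatives also conflict).

Productions for L:
  L → , B +: FIRST = { ',' }
  L → + B ,: FIRST = { '+' }
Productions for B:
  B → ; n: FIRST = { ';' }
  B → ε: FIRST = { ε }

All alternatives of each non-terminal have pairwise disjoint FIRST sets.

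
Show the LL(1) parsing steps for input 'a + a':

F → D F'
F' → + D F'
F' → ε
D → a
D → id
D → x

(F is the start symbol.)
LL(1) parsing maintains a stack (initially the start symbol over $) and the input. At each step: if the stack top is a terminal, match it against the current input token; if it is a non-terminal N, replace it with the RHS of M[N, lookahead] (the unique production whose predict set contains the lookahead).

Stack is shown with the top on the left.

Stack     Input    Action
-------------------------
F $       a + a $  output F → D F'
D F' $    a + a $  output D → a
a F' $    a + a $  match 'a'
F' $      + a $    output F' → + D F'
+ D F' $  + a $    match '+'
D F' $    a $      output D → a
a F' $    a $      match 'a'
F' $      $        output F' → ε
$         $        accept

The string is accepted.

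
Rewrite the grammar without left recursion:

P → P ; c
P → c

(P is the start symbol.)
P is directly left-recursive. The standard transformation for
  A → A α₁ | ... | A α_m | β₁ | ... | β_n
is
  A  → β₁ A' | ... | β_n A'
  A' → α₁ A' | ... | α_m A' | ε

P → c becomes P → c P'
P → P ; c becomes P' → ; c P'
Add P' → ε

Resulting grammar:
P → c P'
P' → ; c P'
P' → ε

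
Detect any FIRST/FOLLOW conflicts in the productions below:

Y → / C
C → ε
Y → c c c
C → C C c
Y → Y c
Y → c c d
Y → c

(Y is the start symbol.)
Nullable non-terminals: C.
FIRST sets used below: FIRST(C) = { 'c', ε }

C: nullable alternative(s) C → ε; FOLLOW(C) = { $, 'c' }
  C → ε: FIRST \ {ε} = { } — this is the only nullable alternative, skip
  C → C C c: FIRST \ {ε} = { 'c' } — overlaps FOLLOW(C) on { 'c' }: CONFLICT

Y has no nullable alternative, so no FIRST/FOLLOW check is needed there.

So the grammar has 1 FIRST/FOLLOW conflict (marked CONFLICT above).

Answer: Yes. C → C C c with FOLLOW(C) on { 'c' }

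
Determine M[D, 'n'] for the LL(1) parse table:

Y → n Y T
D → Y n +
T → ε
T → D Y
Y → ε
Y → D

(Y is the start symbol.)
D → Y n +

To find M[D, 'n'], we find productions for D where 'n' is in the predict set (PREDICT(N → α) = (FIRST(α) \ {ε}) ∪ (FOLLOW(N) if α ⇒* ε)).

Relevant sets:
  FIRST(Y) = { 'n', ε }

D → Y n +: PREDICT = { 'n' }
  'n' is in predict set, so this production goes in M[D, 'n']

M[D, 'n'] = D → Y n +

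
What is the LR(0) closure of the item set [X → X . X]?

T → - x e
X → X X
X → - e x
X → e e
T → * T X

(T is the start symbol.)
{ [X → . - e x], [X → . X X], [X → . e e], [X → X . X] }

To compute CLOSURE, for each item [A → α.Bβ] where B is a non-terminal, add [B → .γ] for all productions B → γ; repeat for the newly added items until nothing changes.

Start with: [X → X . X]
  [X → X . X] has the dot before X: add [X → . X X], [X → . - e x], [X → . e e]
No further items can be added.

CLOSURE = { [X → . - e x], [X → . X X], [X → . e e], [X → X . X] }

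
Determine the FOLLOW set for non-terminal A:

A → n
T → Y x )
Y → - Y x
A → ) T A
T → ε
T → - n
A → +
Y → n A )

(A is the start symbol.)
{ $, ')' }

A is the start symbol, so $ ∈ FOLLOW(A).
In A → ) T A: A is at the end; this adds FOLLOW(A) to itself — nothing new
In Y → n A ): A is followed by ')', add FIRST(')') \ {ε} = { ')' }

Taking the union: FOLLOW(A) = { $, ')' }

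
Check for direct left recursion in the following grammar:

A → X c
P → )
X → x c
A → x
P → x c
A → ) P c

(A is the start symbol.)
Direct left recursion occurs when N → N α for some non-terminal N (the right-hand side begins with the left-hand side itself).

A → X c: starts with X
P → ): starts with ')'
X → x c: starts with x
A → x: starts with x
P → x c: starts with x
A → ) P c: starts with ')'

No direct left recursion found.

Answer: No direct left recursion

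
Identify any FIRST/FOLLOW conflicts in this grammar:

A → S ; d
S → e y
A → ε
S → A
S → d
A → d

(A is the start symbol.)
Yes. A → S ';' d with FOLLOW(A) on { ';' }

A FIRST/FOLLOW conflict occurs when a non-terminal N has a nullable alternative N → β (β ⇒* ε) and another alternative N → α with FIRST(α) ∩ FOLLOW(N) ≠ ∅: on such a lookahead the parser cannot decide between expanding α and letting N vanish via β.

Nullable non-terminals: A, S.
FIRST sets used below: FIRST(S) = { ';', 'd', 'e', ε }, FIRST(A) = { ';', 'd', 'e', ε }

A: nullable alternative(s) A → ε; FOLLOW(A) = { $, ';' }
  A → S ; d: FIRST \ {ε} = { ';', 'd', 'e' } — overlaps FOLLOW(A) on { ';' }: CONFLICT
  A → ε: FIRST \ {ε} = { } — this is the only nullable alternative, skip
  A → d: FIRST \ {ε} = { 'd' } — disjoint from FOLLOW(A)

S: nullable alternative(s) S → A; FOLLOW(S) = { ';' }
  S → e y: FIRST \ {ε} = { 'e' } — disjoint from FOLLOW(S)
  S → A: FIRST \ {ε} = { ';', 'd', 'e' } — this is the only nullable alternative, skip
  S → d: FIRST \ {ε} = { 'd' } — disjoint from FOLLOW(S)

So the grammar has 1 FIRST/FOLLOW conflict (marked CONFLICT above).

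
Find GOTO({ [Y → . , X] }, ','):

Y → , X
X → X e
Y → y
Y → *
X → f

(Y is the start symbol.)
GOTO(I, ',') = CLOSURE({ [A → αX.β] : [A → α.Xβ] ∈ I, X = ',' })

Items with dot before ',', with the dot advanced:
  [Y → . , X] → [Y → , . X]
Closure of the advanced items:
  [Y → , . X] has the dot before X: add [X → . X e], [X → . f]

GOTO = { [X → . X e], [X → . f], [Y → , . X] }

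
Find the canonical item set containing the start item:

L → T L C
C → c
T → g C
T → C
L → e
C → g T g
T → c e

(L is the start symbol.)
First, augment the grammar with L' → L
I₀ = CLOSURE({ [L' → . L] }):
  [L' → . L] has the dot before L: add [L → . T L C], [L → . e]
  [L → . T L C] has the dot before T: add [T → . g C], [T → . C], [T → . c e]
  [T → . C] has the dot before C: add [C → . c], [C → . g T g]
No further items can be added.

I₀ = { [C → . c], [C → . g T g], [L → . T L C], [L → . e], [L' → . L], [T → . C], [T → . c e], [T → . g C] }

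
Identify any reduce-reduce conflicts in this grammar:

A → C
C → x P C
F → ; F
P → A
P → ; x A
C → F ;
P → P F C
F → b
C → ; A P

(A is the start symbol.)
Yes — I22: [P → ; x A .] vs [P → A .]

Augment with A' → A and build the canonical LR(0) collection (I0 = CLOSURE({[A' → . A]}), then GOTO on every symbol after a dot until no new states appear). It has 23 states:
  I0: { [A → . C], [A' → . A], [C → . ; A P], [C → . F ;], [C → . x P C], [F → . ; F], [F → . b] }  — shift
  I1: { [A → . C], [C → . ; A P], [C → . F ;], [C → . x P C], [C → ; . A P], [F → . ; F], [F → . b], [F → ; . F] }  — shift
  I2: { [A' → A .] }  — accept
  I3: { [A → C .] }  — reduce
  I4: { [C → F . ;] }  — shift
  I5: { [F → b .] }  — reduce
  I6: { [A → . C], [C → . ; A P], [C → . F ;], [C → . x P C], [C → x . P C], [F → . ; F], [F → . b], [P → . ; x A], [P → . A], [P → . P F C] }  — shift
  I7: { [A → . C], [C → . ; A P], [C → . F ;], [C → . x P C], [C → ; . A P], [F → . ; F], [F → . b], [F → ; . F], [P → ; . x A] }  — shift
  I8: { [P → A .] }  — reduce
  I9: { [C → . ; A P], [C → . F ;], [C → . x P C], [C → x P . C], [F → . ; F], [F → . b], [P → P . F C] }  — shift
  I10: { [C → x P C .] }  — reduce
  I11: { [C → . ; A P], [C → . F ;], [C → . x P C], [C → F . ;], [F → . ; F], [F → . b], [P → P F . C] }  — shift
  I12: { [A → . C], [C → . ; A P], [C → . F ;], [C → . x P C], [C → ; . A P], [C → F ; .], [F → . ; F], [F → . b], [F → ; . F] }  — shift, reduce
  I13: { [P → P F C .] }  — reduce
  I14: { [A → . C], [C → . ; A P], [C → . F ;], [C → . x P C], [C → ; A . P], [F → . ; F], [F → . b], [P → . ; x A], [P → . A], [P → . P F C] }  — shift
  I15: { [C → F . ;], [F → ; F .] }  — shift, reduce
  I16: { [C → F ; .] }  — reduce
  I17: { [C → ; A P .], [F → . ; F], [F → . b], [P → P . F C] }  — shift, reduce
  I18: { [F → . ; F], [F → . b], [F → ; . F] }  — shift
  I19: { [C → . ; A P], [C → . F ;], [C → . x P C], [F → . ; F], [F → . b], [P → P F . C] }  — shift
  I20: { [F → ; F .] }  — reduce
  I21: { [A → . C], [C → . ; A P], [C → . F ;], [C → . x P C], [C → x . P C], [F → . ; F], [F → . b], [P → . ; x A], [P → . A], [P → . P F C], [P → ; x . A] }  — shift
  I22: { [P → ; x A .], [P → A .] }  — 2 reduces

I22 contains complete items [P → ; x A .], [P → A .] — reduce-reduce conflict.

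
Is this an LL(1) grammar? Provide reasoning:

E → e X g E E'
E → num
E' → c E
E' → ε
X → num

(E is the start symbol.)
A grammar is LL(1) if for each non-terminal N with multiple productions, the predict sets of those productions are pairwise disjoint, where PREDICT(N → α) = (FIRST(α) \ {ε}) ∪ (FOLLOW(N) if α ⇒* ε).

Relevant sets:
  FOLLOW(E') = { $, 'c' }

For E:
  PREDICT(E → e X g E E') = { 'e' }
  PREDICT(E → num) = { 'num' }
For E':
  PREDICT(E' → c E) = { 'c' }
  PREDICT(E' → ε) = { $, 'c' }
X has a single production, so nothing to check there.

Conflict found: Predict set conflict for E': { 'c' }
The grammar is NOT LL(1).

Answer: No. Predict set conflict for E': { 'c' }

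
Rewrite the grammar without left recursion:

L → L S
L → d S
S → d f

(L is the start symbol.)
L is directly left-recursive. The standard transformation for
  A → A α₁ | ... | A α_m | β₁ | ... | β_n
is
  A  → β₁ A' | ... | β_n A'
  A' → α₁ A' | ... | α_m A' | ε

L → d S becomes L → d S L'
L → L S becomes L' → S L'
Add L' → ε

Productions for other non-terminals are unchanged:
  S → d f

Resulting grammar:
L → d S L'
L' → S L'
L' → ε
S → d f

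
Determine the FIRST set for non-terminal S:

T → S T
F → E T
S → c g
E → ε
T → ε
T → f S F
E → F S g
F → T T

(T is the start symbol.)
To compute FIRST(S), examine every production with S on the left-hand side, reading each right-hand side left to right until a non-nullable symbol is reached.

From S → c g:
  - c is a terminal: add 'c' and stop

Collecting: FIRST(S) = { 'c' }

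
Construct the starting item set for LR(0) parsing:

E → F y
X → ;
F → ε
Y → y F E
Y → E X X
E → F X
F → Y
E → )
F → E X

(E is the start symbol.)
{ [E → . )], [E → . F X], [E → . F y], [E' → . E], [F → . E X], [F → . Y], [F → .], [Y → . E X X], [Y → . y F E] }

First, augment the grammar with E' → E
I₀ = CLOSURE({ [E' → . E] }):
  [E' → . E] has the dot before E: add [E → . F y], [E → . F X], [E → . )]
  [E → . F y] has the dot before F: add [F → .], [F → . Y], [F → . E X]
  [F → . Y] has the dot before Y: add [Y → . y F E], [Y → . E X X]
No further items can be added.

I₀ = { [E → . )], [E → . F X], [E → . F y], [E' → . E], [F → . E X], [F → . Y], [F → .], [Y → . E X X], [Y → . y F E] }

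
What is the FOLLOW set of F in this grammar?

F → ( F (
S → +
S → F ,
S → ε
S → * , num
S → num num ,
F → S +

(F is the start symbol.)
F is the start symbol, so $ ∈ FOLLOW(F).
In F → ( F (: F is followed by '(', add FIRST('(') \ {ε} = { '(' }
In S → F ,: F is followed by ',', add FIRST(',') \ {ε} = { ',' }

Taking the union: FOLLOW(F) = { $, '(', ',' }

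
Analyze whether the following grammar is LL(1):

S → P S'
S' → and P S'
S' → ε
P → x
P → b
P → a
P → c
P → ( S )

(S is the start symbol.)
Yes, the grammar is LL(1).

A grammar is LL(1) if for each non-terminal N with multiple productions, the predict sets of those productions are pairwise disjoint, where PREDICT(N → α) = (FIRST(α) \ {ε}) ∪ (FOLLOW(N) if α ⇒* ε).

Relevant sets:
  FOLLOW(S') = { $, ')' }

For S':
  PREDICT(S' → and P S') = { 'and' }
  PREDICT(S' → ε) = { $, ')' }
For P:
  PREDICT(P → x) = { 'x' }
  PREDICT(P → b) = { 'b' }
  PREDICT(P → a) = { 'a' }
  PREDICT(P → c) = { 'c' }
  PREDICT(P → '(' S ')') = { '(' }
S has a single production, so nothing to check there.

All predict sets are disjoint. The grammar IS LL(1).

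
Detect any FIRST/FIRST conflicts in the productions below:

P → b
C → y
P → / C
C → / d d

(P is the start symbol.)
Productions for P:
  P → b: FIRST = { 'b' }
  P → / C: FIRST = { '/' }
Productions for C:
  C → y: FIRST = { 'y' }
  C → / d d: FIRST = { '/' }

All alternatives of each non-terminal have pairwise disjoint FIRST sets.

Answer: No FIRST/FIRST conflicts.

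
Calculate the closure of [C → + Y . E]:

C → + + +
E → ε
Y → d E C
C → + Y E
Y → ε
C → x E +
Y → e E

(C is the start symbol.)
{ [C → + Y . E], [E → .] }

To compute CLOSURE, for each item [A → α.Bβ] where B is a non-terminal, add [B → .γ] for all productions B → γ; repeat for the newly added items until nothing changes.

Start with: [C → + Y . E]
  [C → + Y . E] has the dot before E: add [E → .]
No further items can be added.

CLOSURE = { [C → + Y . E], [E → .] }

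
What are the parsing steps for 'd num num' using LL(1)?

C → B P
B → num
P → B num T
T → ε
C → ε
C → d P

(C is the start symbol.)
LL(1) parsing maintains a stack (initially the start symbol over $) and the input. At each step: if the stack top is a terminal, match it against the current input token; if it is a non-terminal N, replace it with the RHS of M[N, lookahead] (the unique production whose predict set contains the lookahead).

Stack is shown with the top on the left.

Stack        Input        Action
--------------------------------
C $          d num num $  output C → d P
d P $        d num num $  match 'd'
P $          num num $    output P → B num T
B num T $    num num $    output B → num
num num T $  num num $    match 'num'
num T $      num $        match 'num'
T $          $            output T → ε
$            $            accept

The string is accepted.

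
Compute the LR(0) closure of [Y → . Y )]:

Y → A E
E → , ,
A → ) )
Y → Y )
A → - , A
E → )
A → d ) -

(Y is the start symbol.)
{ [A → . ) )], [A → . - , A], [A → . d ) -], [Y → . A E], [Y → . Y )] }

Start with: [Y → . Y )]
  [Y → . Y )] has the dot before Y: add [Y → . A E]
  [Y → . A E] has the dot before A: add [A → . ) )], [A → . - , A], [A → . d ) -]
No further items can be added.

CLOSURE = { [A → . ) )], [A → . - , A], [A → . d ) -], [Y → . A E], [Y → . Y )] }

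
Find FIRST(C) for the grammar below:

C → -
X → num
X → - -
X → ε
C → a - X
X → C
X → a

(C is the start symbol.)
{ '-', 'a' }

From C → -:
  - '-' is a terminal: add '-' and stop
From C → a - X:
  - a is a terminal: add 'a' and stop

Collecting: FIRST(C) = { '-', 'a' }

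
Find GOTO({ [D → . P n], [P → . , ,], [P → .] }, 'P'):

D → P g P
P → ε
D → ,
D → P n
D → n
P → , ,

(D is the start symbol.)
GOTO(I, 'P') = CLOSURE({ [A → αX.β] : [A → α.Xβ] ∈ I, X = 'P' })

Items with dot before 'P', with the dot advanced:
  [D → . P n] → [D → P . n]
Closure adds nothing (no advanced item has the dot before a non-terminal).

GOTO = { [D → P . n] }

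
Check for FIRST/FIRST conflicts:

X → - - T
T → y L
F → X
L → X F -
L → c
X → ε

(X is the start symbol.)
A FIRST/FIRST conflict occurs when two productions N → α and N → β for the same non-terminal have FIRST(α) ∩ FIRST(β) ≠ ∅ (with ε ∈ FIRST of a nullable right-hand side, so two nullable alternatives also conflict).

FIRST sets of the non-terminals at (or reachable through a nullable prefix from) the front of some alternative:
  FIRST(X) = { '-', ε }
  FIRST(F) = { '-', ε }

Productions for X:
  X → - - T: FIRST = { '-' }
  X → ε: FIRST = { ε }
Productions for L:
  L → X F -: FIRST = { '-' }
  L → c: FIRST = { 'c' }
T, F have only one production, so no FIRST/FIRST conflict is possible there.

All alternatives of each non-terminal have pairwise disjoint FIRST sets.

Answer: No FIRST/FIRST conflicts.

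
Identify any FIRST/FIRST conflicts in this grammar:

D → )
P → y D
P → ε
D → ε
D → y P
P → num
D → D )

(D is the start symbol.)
Yes. D → ')' / D → D ')' on { ')' }; D → y P / D → D ')' on { 'y' }

FIRST sets of the non-terminals at (or reachable through a nullable prefix from) the front of some alternative:
  FIRST(D) = { ')', 'y', ε }

Productions for D:
  D → ): FIRST = { ')' }
  D → ε: FIRST = { ε }
  D → y P: FIRST = { 'y' }
  D → D ): FIRST = { ')', 'y' }
Productions for P:
  P → y D: FIRST = { 'y' }
  P → ε: FIRST = { ε }
  P → num: FIRST = { 'num' }

Conflict for D: D → ) and D → D )
  Overlap: { ')' }
Conflict for D: D → y P and D → D )
  Overlap: { 'y' }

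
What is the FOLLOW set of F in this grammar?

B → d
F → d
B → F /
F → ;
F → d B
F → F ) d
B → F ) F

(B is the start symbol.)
{ $, ')', '/' }

To compute FOLLOW(F), find every occurrence of F on a right-hand side N → α F β: add FIRST(β) \ {ε}, and if β is empty or nullable also add FOLLOW(N). Iterate to a fixed point.

In B → F /: F is followed by '/', add FIRST('/') \ {ε} = { '/' }
In F → F ) d: F is followed by ')' d, add FIRST(')' d) \ {ε} = { ')' }
In B → F ) F: F is followed by ')' F, add FIRST(')' F) \ {ε} = { ')' }
In B → F ) F: F is at the end, add FOLLOW(B)

The FOLLOW sets referred to above (computed the same way, to a fixed point):
  FOLLOW(B) = { $, ')', '/' }

Taking the union: FOLLOW(F) = { $, ')', '/' }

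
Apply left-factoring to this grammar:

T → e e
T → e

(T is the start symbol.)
Left-factoring transforms A → αβ₁ | αβ₂ into A → αA' and A' → β₁ | β₂
(α is the longest common prefix among the alternatives). Repeat until
no nonterminal has two alternatives with a common prefix.

Round 1: T has alternatives sharing prefix 'e'. Introduce T': T → e T'
  Add: T' → e
  Add: T' → ε

No remaining common prefixes — done.

Resulting grammar:
T → e T'
T' → e
T' → ε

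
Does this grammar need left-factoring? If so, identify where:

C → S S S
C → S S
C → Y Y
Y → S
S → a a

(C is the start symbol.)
Yes, C has productions with common prefix 'S S'

Left-factoring is needed when two productions for the same non-terminal
share a common prefix on the right-hand side.

Productions for C:
  C → S S S
  C → S S
  C → Y Y

Found common prefix 'S S' in productions for C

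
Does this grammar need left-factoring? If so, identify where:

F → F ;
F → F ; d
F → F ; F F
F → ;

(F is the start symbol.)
Left-factoring is needed when two productions for the same non-terminal
share a common prefix on the right-hand side.

Productions for F:
  F → F ;
  F → F ; d
  F → F ; F F
  F → ;

Found common prefix 'F ;' in productions for F

Answer: Yes, F has productions with common prefix 'F ;'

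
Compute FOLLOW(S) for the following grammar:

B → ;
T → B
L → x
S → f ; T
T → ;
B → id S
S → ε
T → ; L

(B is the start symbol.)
{ $ }

To compute FOLLOW(S), find every occurrence of S on a right-hand side N → α S β: add FIRST(β) \ {ε}, and if β is empty or nullable also add FOLLOW(N). Iterate to a fixed point.

In B → id S: S is at the end, add FOLLOW(B)

The FOLLOW sets referred to above (computed the same way, to a fixed point):
  FOLLOW(B) = { $ }

Taking the union: FOLLOW(S) = { $ }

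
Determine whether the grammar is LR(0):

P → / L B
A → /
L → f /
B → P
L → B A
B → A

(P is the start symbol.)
No. Shift-reduce conflict between [A → / .] and [A → . /]

A grammar is LR(0) if no state in the canonical LR(0) collection has:
  - both a shift item (dot before a terminal) and a complete item (shift-reduce conflict), or
  - two or more complete items (reduce-reduce conflict; the accept item [P' → P .] counts as a complete item here).

Augment with P' → P and build the canonical LR(0) collection (I0 = CLOSURE({[P' → . P]}), then GOTO on every symbol after a dot until no new states appear). It has 13 states:
  I0: { [P → . / L B], [P' → . P] }  — shift
  I1: { [A → . /], [B → . A], [B → . P], [L → . B A], [L → . f /], [P → . / L B], [P → / . L B] }  — shift
  I2: { [P' → P .] }  — accept
  I3: { [A → . /], [A → / .], [B → . A], [B → . P], [L → . B A], [L → . f /], [P → . / L B], [P → / . L B] }  — shift, reduce
  I4: { [B → A .] }  — reduce
  I5: { [A → . /], [L → B . A] }  — shift
  I6: { [A → . /], [B → . A], [B → . P], [P → . / L B], [P → / L . B] }  — shift
  I7: { [B → P .] }  — reduce
  I8: { [L → f . /] }  — shift
  I9: { [L → f / .] }  — reduce
  I10: { [P → / L B .] }  — reduce
  I11: { [A → / .] }  — reduce
  I12: { [L → B A .] }  — reduce

Conflict in state I3:
  Shift-reduce conflict between [A → / .] and [A → . /]
So the grammar is NOT LR(0).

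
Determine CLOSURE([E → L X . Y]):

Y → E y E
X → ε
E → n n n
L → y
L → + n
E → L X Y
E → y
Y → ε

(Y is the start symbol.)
Start with: [E → L X . Y]
  [E → L X . Y] has the dot before Y: add [Y → . E y E], [Y → .]
  [Y → . E y E] has the dot before E: add [E → . n n n], [E → . L X Y], [E → . y]
  [E → . L X Y] has the dot before L: add [L → . y], [L → . + n]
No further items can be added.

CLOSURE = { [E → . L X Y], [E → . n n n], [E → . y], [E → L X . Y], [L → . + n], [L → . y], [Y → . E y E], [Y → .] }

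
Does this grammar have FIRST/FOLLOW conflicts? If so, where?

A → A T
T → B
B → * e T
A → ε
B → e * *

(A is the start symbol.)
Yes. A → A T with FOLLOW(A) on { '*', 'e' }

A FIRST/FOLLOW conflict occurs when a non-terminal N has a nullable alternative N → β (β ⇒* ε) and another alternative N → α with FIRST(α) ∩ FOLLOW(N) ≠ ∅: on such a lookahead the parser cannot decide between expanding α and letting N vanish via β.

Nullable non-terminals: A.
FIRST sets used below: FIRST(A) = { '*', 'e', ε }, FIRST(T) = { '*', 'e' }

A: nullable alternative(s) A → ε; FOLLOW(A) = { $, '*', 'e' }
  A → A T: FIRST \ {ε} = { '*', 'e' } — overlaps FOLLOW(A) on { '*', 'e' }: CONFLICT
  A → ε: FIRST \ {ε} = { } — this is the only nullable alternative, skip

B, T have no nullable alternative, so no FIRST/FOLLOW check is needed there.

So the grammar has 1 FIRST/FOLLOW conflict (marked CONFLICT above).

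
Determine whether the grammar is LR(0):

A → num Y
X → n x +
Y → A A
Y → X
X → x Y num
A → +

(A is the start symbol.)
Augment with A' → A and build the canonical LR(0) collection (I0 = CLOSURE({[A' → . A]}), then GOTO on every symbol after a dot until no new states appear). It has 14 states:
  I0: { [A → . +], [A → . num Y], [A' → . A] }  — shift
  I1: { [A → + .] }  — reduce
  I2: { [A' → A .] }  — accept
  I3: { [A → . +], [A → . num Y], [A → num . Y], [X → . n x +], [X → . x Y num], [Y → . A A], [Y → . X] }  — shift
  I4: { [A → . +], [A → . num Y], [Y → A . A] }  — shift
  I5: { [Y → X .] }  — reduce
  I6: { [A → num Y .] }  — reduce
  I7: { [X → n . x +] }  — shift
  I8: { [A → . +], [A → . num Y], [X → . n x +], [X → . x Y num], [X → x . Y num], [Y → . A A], [Y → . X] }  — shift
  I9: { [X → x Y . num] }  — shift
  I10: { [X → x Y num .] }  — reduce
  I11: { [X → n x . +] }  — shift
  I12: { [X → n x + .] }  — reduce
  I13: { [Y → A A .] }  — reduce

Every state is either a pure shift/goto state or contains exactly one complete item and nothing to shift — no conflicts. The grammar is LR(0).

Answer: Yes, the grammar is LR(0)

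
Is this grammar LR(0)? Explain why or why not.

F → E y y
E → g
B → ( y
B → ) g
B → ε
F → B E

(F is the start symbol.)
No. Shift-reduce conflict between [B → .] and [B → . ( y]

A grammar is LR(0) if no state in the canonical LR(0) collection has:
  - both a shift item (dot before a terminal) and a complete item (shift-reduce conflict), or
  - two or more complete items (reduce-reduce conflict; the accept item [F' → F .] counts as a complete item here).

Augment with F' → F and build the canonical LR(0) collection (I0 = CLOSURE({[F' → . F]}), then GOTO on every symbol after a dot until no new states appear). It has 12 states:
  I0: { [B → . ( y], [B → . ) g], [B → .], [E → . g], [F → . B E], [F → . E y y], [F' → . F] }  — shift, reduce
  I1: { [B → ( . y] }  — shift
  I2: { [B → ) . g] }  — shift
  I3: { [E → . g], [F → B . E] }  — shift
  I4: { [F → E . y y] }  — shift
  I5: { [F' → F .] }  — accept
  I6: { [E → g .] }  — reduce
  I7: { [F → E y . y] }  — shift
  I8: { [F → E y y .] }  — reduce
  I9: { [F → B E .] }  — reduce
  I10: { [B → ) g .] }  — reduce
  I11: { [B → ( y .] }  — reduce

Conflict in state I0:
  Shift-reduce conflict between [B → .] and [B → . ( y]
So the grammar is NOT LR(0).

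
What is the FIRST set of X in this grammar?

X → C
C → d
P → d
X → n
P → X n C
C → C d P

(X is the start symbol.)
{ 'd', 'n' }

FIRST sets of the other non-terminals involved (by the same procedure, iterated to a fixed point):
  FIRST(C) = { 'd' }

From X → C:
  - C is a non-terminal: add FIRST(C) \ {ε} = { 'd' }
    C is not nullable, so stop
From X → n:
  - n is a terminal: add 'n' and stop

Collecting: FIRST(X) = { 'd', 'n' }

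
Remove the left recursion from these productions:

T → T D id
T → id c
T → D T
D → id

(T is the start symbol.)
T is directly left-recursive. The standard transformation for
  A → A α₁ | ... | A α_m | β₁ | ... | β_n
is
  A  → β₁ A' | ... | β_n A'
  A' → α₁ A' | ... | α_m A' | ε

T → id c becomes T → id c T'
T → D T becomes T → D T T'
T → T D id becomes T' → D id T'
Add T' → ε

Productions for other non-terminals are unchanged:
  D → id

Resulting grammar:
T → id c T'
T → D T T'
T' → D id T'
T' → ε
D → id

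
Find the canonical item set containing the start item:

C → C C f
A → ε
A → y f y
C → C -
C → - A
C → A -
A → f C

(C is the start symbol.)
{ [A → . f C], [A → . y f y], [A → .], [C → . - A], [C → . A -], [C → . C -], [C → . C C f], [C' → . C] }

First, augment the grammar with C' → C
I₀ = CLOSURE({ [C' → . C] }):
  [C' → . C] has the dot before C: add [C → . C C f], [C → . C -], [C → . - A], [C → . A -]
  [C → . A -] has the dot before A: add [A → .], [A → . y f y], [A → . f C]
No further items can be added.

I₀ = { [A → . f C], [A → . y f y], [A → .], [C → . - A], [C → . A -], [C → . C -], [C → . C C f], [C' → . C] }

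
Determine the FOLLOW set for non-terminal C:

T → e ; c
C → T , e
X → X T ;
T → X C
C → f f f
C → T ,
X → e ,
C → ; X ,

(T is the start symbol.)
To compute FOLLOW(C), find every occurrence of C on a right-hand side N → α C β: add FIRST(β) \ {ε}, and if β is empty or nullable also add FOLLOW(N). Iterate to a fixed point.

In T → X C: C is at the end, add FOLLOW(T)

The FOLLOW sets referred to above (computed the same way, to a fixed point):
  FOLLOW(T) = { $, ',', ';' }

Taking the union: FOLLOW(C) = { $, ',', ';' }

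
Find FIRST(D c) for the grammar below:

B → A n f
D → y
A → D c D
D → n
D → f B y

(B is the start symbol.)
{ 'f', 'n', 'y' }

FIRST sets of the non-terminals involved (from the grammar, by fixed-point iteration):
  FIRST(D) = { 'f', 'n', 'y' }

To compute FIRST(D c), process the symbols left to right:
Symbol D is a non-terminal. Add FIRST(D) \ {ε} = { 'f', 'n', 'y' }
D is not nullable (ε ∉ FIRST(D)), so stop here.
FIRST(D c) = { 'f', 'n', 'y' }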